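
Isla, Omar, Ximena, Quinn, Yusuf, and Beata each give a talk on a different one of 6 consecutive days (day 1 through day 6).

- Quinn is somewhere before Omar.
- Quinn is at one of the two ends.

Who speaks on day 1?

Quinn

With clue 1, Omar is ruled out for day 1.
With clues 1–2, Beata, Isla, Ximena, and Yusuf are ruled out for day 1.
So day 1 is Quinn.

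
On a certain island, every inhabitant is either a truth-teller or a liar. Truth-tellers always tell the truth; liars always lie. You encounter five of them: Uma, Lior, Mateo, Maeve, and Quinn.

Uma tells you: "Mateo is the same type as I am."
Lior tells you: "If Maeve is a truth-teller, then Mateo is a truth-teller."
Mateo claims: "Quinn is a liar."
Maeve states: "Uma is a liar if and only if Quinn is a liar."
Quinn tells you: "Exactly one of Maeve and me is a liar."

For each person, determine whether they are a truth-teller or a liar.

Uma: truth-teller, Lior: truth-teller, Mateo: truth-teller, Maeve: liar, Quinn: liar

Consider Uma. Suppose Uma is a liar.
Then no assignment of the remaining roles makes every statement match its speaker's type — contradiction.
So Uma is a truth-teller.
Consider Lior. Suppose Lior is a liar.
Then no assignment of the remaining roles makes every statement match its speaker's type — contradiction.
So Lior is a truth-teller.
Consider Mateo. Suppose Mateo is a liar.
Then Uma's statement comes out false, contradicting Uma being a truth-teller.
So Mateo is a truth-teller.
Consider Maeve. Suppose Maeve is a truth-teller.
Then whichever role Quinn has, Quinn's statement has the wrong truth value — contradiction.
So Maeve is a liar.
Consider Quinn. Suppose Quinn is a truth-teller.
Then Mateo's statement comes out false, contradicting Mateo being a truth-teller.
So Quinn is a liar.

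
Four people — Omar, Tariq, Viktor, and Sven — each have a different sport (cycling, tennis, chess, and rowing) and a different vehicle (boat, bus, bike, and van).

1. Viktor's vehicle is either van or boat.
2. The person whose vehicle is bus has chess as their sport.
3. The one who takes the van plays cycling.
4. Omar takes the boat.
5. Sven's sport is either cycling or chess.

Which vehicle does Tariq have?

bike

With clues 1–4, boat and van are impossible for Tariq's vehicle.
With clues 1–5, bus is impossible for Tariq's vehicle.
That leaves bike.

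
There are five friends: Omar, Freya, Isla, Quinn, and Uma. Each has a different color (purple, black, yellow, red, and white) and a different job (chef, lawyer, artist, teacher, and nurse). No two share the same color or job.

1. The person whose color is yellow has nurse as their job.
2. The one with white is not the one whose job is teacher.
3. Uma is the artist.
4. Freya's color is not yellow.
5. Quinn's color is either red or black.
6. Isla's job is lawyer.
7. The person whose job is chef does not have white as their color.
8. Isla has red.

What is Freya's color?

purple

With clues 1–4, yellow is impossible for Freya's color.
With clues 1–7, white is impossible for Freya's color.
With clues 1–8, black and red are impossible for Freya's color.
That leaves purple.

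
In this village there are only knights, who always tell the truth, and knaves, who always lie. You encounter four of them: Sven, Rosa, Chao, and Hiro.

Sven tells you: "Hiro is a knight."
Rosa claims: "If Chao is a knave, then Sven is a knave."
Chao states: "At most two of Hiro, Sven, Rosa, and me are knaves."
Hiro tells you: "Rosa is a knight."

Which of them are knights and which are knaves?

Consider Sven. Suppose Sven is a knave.
Then no assignment of the remaining roles makes every statement match its speaker's type — contradiction.
So Sven is a knight.
Consider Rosa. Suppose Rosa is a knave.
Then no assignment of the remaining roles makes every statement match its speaker's type — contradiction.
So Rosa is a knight.
With that fixed, Chao's statement is true, so Chao is a knight.
With that fixed, Hiro's statement is true, so Hiro is a knight.

Sven: knight, Rosa: knight, Chao: knight, Hiro: knight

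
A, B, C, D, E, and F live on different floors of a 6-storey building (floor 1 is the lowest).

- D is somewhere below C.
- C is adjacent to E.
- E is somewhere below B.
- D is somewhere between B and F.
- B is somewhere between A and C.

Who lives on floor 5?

B

With clues 1–2, D is ruled out for floor 5.
With clues 1–4, F is ruled out for floor 5.
With clues 1–5, A, C, and E are ruled out for floor 5.
So floor 5 is B.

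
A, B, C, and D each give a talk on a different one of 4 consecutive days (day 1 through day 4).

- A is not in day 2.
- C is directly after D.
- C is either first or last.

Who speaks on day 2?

With clue 1, A is ruled out for day 2.
With clues 1–3, C and D are ruled out for day 2.
So day 2 is B.

B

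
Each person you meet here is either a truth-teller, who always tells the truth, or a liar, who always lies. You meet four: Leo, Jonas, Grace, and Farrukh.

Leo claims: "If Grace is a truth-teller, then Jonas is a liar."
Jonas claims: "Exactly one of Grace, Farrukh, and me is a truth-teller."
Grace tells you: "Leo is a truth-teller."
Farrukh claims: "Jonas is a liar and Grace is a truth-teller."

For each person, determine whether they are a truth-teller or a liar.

Leo: truth-teller, Jonas: liar, Grace: truth-teller, Farrukh: truth-teller

Consider Leo. Suppose Leo is a liar.
Then no assignment of the remaining roles makes every statement match its speaker's type — contradiction.
So Leo is a truth-teller.
With that fixed, Grace's statement is true, so Grace is a truth-teller.
Consider Jonas. Suppose Jonas is a truth-teller.
Then Leo's statement comes out false, contradicting Leo being a truth-teller.
So Jonas is a liar.
With that fixed, Farrukh's statement is true, so Farrukh is a truth-teller.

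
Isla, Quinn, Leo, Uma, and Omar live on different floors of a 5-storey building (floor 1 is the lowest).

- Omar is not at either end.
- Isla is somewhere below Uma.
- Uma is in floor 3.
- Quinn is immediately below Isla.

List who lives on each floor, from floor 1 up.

From clue 1: Omar is in {2,3,4}.
From clues 1–3: Uma → floor 3.
From clues 1–4: Quinn → floor 1, Isla → floor 2, Omar → floor 4, Leo → floor 5.

Quinn, Isla, Uma, Omar, Leo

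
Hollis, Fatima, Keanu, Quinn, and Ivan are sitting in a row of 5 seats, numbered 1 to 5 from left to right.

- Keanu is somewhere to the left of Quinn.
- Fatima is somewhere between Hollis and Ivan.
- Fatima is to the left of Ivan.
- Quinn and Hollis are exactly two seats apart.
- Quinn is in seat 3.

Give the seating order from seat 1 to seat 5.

Hollis, Keanu, Quinn, Fatima, Ivan

From clue 1: Keanu is in {1,2,3,4}.
From clues 1–2: Fatima is in {2,3,4}.
From clues 1–3: Hollis is in {1,2,3}.
From clues 1–4: Ivan → seat 5.
From clues 1–5: Hollis → seat 1, Keanu → seat 2, Quinn → seat 3, Fatima → seat 4.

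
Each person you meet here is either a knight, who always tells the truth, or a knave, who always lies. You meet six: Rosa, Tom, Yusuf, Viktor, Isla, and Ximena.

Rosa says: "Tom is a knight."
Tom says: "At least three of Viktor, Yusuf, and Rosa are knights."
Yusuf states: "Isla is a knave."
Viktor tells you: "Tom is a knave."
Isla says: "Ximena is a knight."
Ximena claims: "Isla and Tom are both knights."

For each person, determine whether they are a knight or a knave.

Rosa: knave, Tom: knave, Yusuf: knight, Viktor: knight, Isla: knave, Ximena: knave

Consider Rosa. Suppose Rosa is a knight.
Then no assignment of the remaining roles makes every statement match its speaker's type — contradiction.
So Rosa is a knave.
With that fixed, Tom's statement is false, so Tom is a knave.
With that fixed, Viktor's statement is true, so Viktor is a knight.
With that fixed, Ximena's statement is false, so Ximena is a knave.
With that fixed, Isla's statement is false, so Isla is a knave.
With that fixed, Yusuf's statement is true, so Yusuf is a knight.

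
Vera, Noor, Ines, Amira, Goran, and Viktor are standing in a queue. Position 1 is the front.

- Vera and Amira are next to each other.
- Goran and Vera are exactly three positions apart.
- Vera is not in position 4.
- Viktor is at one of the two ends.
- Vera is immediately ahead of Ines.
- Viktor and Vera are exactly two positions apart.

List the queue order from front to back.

From clues 1–3: Vera is in {1,2,3,5,6}.
From clues 1–4: Viktor is in {1,6}.
From clues 1–6: Viktor → position 1, Amira → position 2, Vera → position 3, Ines → position 4, Noor → position 5, Goran → position 6.

Viktor, Amira, Vera, Ines, Noor, Goran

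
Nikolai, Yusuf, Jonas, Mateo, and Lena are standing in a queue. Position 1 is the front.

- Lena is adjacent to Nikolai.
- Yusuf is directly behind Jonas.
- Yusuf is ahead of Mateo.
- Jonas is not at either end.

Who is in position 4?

With clues 1–2, Mateo is ruled out for position 4.
With clues 1–3, Jonas is ruled out for position 4.
With clues 1–4, Lena and Nikolai are ruled out for position 4.
So position 4 is Yusuf.

Yusuf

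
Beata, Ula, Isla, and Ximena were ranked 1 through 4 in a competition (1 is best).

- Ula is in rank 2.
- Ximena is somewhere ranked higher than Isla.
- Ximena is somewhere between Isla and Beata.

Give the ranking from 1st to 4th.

From clue 1: Ula → rank 2.
From clues 1–2: Isla is in {3,4}.
From clues 1–3: Beata → rank 1, Ximena → rank 3, Isla → rank 4.

Beata, Ula, Ximena, Isla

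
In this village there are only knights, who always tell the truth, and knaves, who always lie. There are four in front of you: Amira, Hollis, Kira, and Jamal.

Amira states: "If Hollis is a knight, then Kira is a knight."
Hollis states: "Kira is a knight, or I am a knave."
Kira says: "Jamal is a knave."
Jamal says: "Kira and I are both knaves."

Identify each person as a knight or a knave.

Consider Amira. Suppose Amira is a knave.
Then no assignment of the remaining roles makes every statement match its speaker's type — contradiction.
So Amira is a knight.
Consider Hollis. Suppose Hollis is a knave.
Then Hollis's own statement would have to be false, but it can't be — contradiction.
So Hollis is a knight.
Consider Kira. Suppose Kira is a knave.
Then Amira's statement comes out false, contradicting Amira being a knight.
So Kira is a knight.
With that fixed, Jamal's statement is false, so Jamal is a knave.

Amira: knight, Hollis: knight, Kira: knight, Jamal: knave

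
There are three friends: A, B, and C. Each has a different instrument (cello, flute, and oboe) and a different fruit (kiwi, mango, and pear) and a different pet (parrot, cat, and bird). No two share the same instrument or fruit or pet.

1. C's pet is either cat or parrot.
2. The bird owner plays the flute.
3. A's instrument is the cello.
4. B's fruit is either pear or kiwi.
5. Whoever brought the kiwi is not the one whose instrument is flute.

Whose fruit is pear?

B

With clues 1–5, A and C are impossible for the one with fruit pear.
That leaves B.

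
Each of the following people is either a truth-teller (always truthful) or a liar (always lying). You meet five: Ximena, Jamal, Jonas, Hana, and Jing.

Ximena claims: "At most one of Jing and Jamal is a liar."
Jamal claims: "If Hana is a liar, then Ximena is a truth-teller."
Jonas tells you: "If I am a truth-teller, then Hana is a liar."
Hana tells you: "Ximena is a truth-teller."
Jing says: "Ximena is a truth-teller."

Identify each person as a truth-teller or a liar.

Consider Ximena. Suppose Ximena is a truth-teller.
Then no assignment of the remaining roles makes every statement match its speaker's type — contradiction.
So Ximena is a liar.
With that fixed, Hana's statement is false, so Hana is a liar.
With that fixed, Jing's statement is false, so Jing is a liar.
With that fixed, Jamal's statement is false, so Jamal is a liar.
With that fixed, Jonas's statement is true, so Jonas is a truth-teller.

Ximena: liar, Jamal: liar, Jonas: truth-teller, Hana: liar, Jing: liar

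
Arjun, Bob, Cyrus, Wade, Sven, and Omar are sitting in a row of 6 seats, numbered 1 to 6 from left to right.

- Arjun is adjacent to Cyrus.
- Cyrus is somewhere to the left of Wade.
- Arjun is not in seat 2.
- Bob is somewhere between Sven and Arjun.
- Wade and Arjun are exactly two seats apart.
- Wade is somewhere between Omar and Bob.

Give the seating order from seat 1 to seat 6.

Sven, Bob, Arjun, Cyrus, Wade, Omar

From clues 1–2: Wade is in {3,4,5,6}.
From clues 1–3: Arjun is in {1,3,4,5}.
From clues 1–5: Arjun is in {1,3,4}.
From clues 1–6: Sven → seat 1, Bob → seat 2, Arjun → seat 3, Cyrus → seat 4, Wade → seat 5, Omar → seat 6.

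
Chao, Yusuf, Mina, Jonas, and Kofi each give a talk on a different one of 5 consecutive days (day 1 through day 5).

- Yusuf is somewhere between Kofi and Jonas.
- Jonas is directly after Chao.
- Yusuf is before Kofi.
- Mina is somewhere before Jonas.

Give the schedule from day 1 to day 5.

From clue 1: Yusuf is in {2,3,4}.
From clues 1–3: Chao is in {1,2}.
From clues 1–4: Mina → day 1, Chao → day 2, Jonas → day 3, Yusuf → day 4, Kofi → day 5.

Mina, Chao, Jonas, Yusuf, Kofi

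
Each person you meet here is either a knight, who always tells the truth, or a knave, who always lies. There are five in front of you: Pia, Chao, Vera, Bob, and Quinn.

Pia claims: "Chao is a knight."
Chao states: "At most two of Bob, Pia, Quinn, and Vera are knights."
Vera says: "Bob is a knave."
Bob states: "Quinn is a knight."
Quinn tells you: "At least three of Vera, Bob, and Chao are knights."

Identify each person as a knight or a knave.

Pia: knight, Chao: knight, Vera: knight, Bob: knave, Quinn: knave

Consider Pia. Suppose Pia is a knave.
Then no assignment of the remaining roles makes every statement match its speaker's type — contradiction.
So Pia is a knight.
Consider Chao. Suppose Chao is a knave.
Then Pia's statement comes out false, contradicting Pia being a knight.
So Chao is a knight.
Consider Vera. Suppose Vera is a knave.
Then no assignment of the remaining roles makes every statement match its speaker's type — contradiction.
So Vera is a knight.
Consider Bob. Suppose Bob is a knight.
Then Chao's statement comes out false, contradicting Chao being a knight.
So Bob is a knave.
With that fixed, Quinn's statement is false, so Quinn is a knave.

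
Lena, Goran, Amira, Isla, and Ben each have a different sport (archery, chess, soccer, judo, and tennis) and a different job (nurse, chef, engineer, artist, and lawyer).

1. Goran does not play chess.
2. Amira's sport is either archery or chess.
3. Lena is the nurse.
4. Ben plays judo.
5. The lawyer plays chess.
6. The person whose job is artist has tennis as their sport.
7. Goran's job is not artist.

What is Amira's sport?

chess

With clues 1–2, judo, soccer, and tennis are impossible for Amira's sport.
With clues 1–7, archery is impossible for Amira's sport.
That leaves chess.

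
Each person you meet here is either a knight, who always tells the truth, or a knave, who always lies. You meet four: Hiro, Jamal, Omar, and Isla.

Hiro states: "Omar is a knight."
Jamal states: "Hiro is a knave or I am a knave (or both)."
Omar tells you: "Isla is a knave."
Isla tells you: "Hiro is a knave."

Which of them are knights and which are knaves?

Consider Hiro. Suppose Hiro is a knight.
Then whichever role Jamal has, Jamal's statement has the wrong truth value — contradiction.
So Hiro is a knave.
With that fixed, Jamal's statement is true, so Jamal is a knight.
With that fixed, Isla's statement is true, so Isla is a knight.
With that fixed, Omar's statement is false, so Omar is a knave.

Hiro: knave, Jamal: knight, Omar: knave, Isla: knight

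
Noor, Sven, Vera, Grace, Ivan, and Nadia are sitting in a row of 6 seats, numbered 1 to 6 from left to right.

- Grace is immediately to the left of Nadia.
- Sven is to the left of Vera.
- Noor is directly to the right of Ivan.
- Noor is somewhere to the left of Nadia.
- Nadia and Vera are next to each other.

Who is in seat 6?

Vera

With clue 1, Grace is ruled out for seat 6.
With clues 1–2, Sven is ruled out for seat 6.
With clues 1–3, Ivan is ruled out for seat 6.
With clues 1–4, Noor is ruled out for seat 6.
With clues 1–5, Nadia is ruled out for seat 6.
So seat 6 is Vera.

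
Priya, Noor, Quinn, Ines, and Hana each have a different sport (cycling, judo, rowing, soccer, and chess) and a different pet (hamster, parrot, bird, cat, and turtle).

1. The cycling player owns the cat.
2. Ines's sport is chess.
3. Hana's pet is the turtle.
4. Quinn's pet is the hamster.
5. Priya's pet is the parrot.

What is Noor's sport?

cycling

With clues 1–2, chess is impossible for Noor's sport.
With clues 1–5, judo, rowing, and soccer are impossible for Noor's sport.
That leaves cycling.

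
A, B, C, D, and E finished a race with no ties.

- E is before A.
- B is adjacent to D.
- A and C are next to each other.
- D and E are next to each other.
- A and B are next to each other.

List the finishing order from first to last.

E, D, B, A, C

From clue 1: A is in {2,3,4,5}.
From clues 1–3: E is in {1,3}.
From clues 1–4: D → place 2.
From clues 1–5: E → place 1, B → place 3, A → place 4, C → place 5.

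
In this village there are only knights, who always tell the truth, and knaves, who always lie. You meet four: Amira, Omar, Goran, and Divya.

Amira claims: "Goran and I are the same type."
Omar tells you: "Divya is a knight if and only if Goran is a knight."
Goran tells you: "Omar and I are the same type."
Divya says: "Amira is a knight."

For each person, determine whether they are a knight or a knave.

Consider Amira. Suppose Amira is a knave.
Then no assignment of the remaining roles makes every statement match its speaker's type — contradiction.
So Amira is a knight.
With that fixed, Divya's statement is true, so Divya is a knight.
Consider Omar. Suppose Omar is a knave.
Then whichever role Goran has, Goran's statement has the wrong truth value — contradiction.
So Omar is a knight.
Consider Goran. Suppose Goran is a knave.
Then Amira's statement comes out false, contradicting Amira being a knight.
So Goran is a knight.

Amira: knight, Omar: knight, Goran: knight, Divya: knight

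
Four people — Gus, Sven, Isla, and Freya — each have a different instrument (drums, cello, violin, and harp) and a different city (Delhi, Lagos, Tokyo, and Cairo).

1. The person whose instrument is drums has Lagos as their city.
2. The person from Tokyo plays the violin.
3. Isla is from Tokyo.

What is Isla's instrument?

With clues 1–3, cello, drums, and harp are impossible for Isla's instrument.
That leaves violin.

violin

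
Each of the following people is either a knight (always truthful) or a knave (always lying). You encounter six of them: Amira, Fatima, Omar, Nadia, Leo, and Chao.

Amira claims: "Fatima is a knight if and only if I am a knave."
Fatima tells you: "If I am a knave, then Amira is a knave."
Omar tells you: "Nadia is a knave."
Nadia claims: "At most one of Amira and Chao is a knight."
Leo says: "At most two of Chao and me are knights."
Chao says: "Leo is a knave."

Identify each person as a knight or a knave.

Amira: knight, Fatima: knave, Omar: knave, Nadia: knight, Leo: knight, Chao: knave

Regardless of anyone's role, Leo's statement is true, so Leo is a knight.
With that fixed, Chao's statement is false, so Chao is a knave.
With that fixed, Nadia's statement is true, so Nadia is a knight.
With that fixed, Omar's statement is false, so Omar is a knave.
Consider Amira. Suppose Amira is a knave.
Then no assignment of the remaining roles makes every statement match its speaker's type — contradiction.
So Amira is a knight.
Consider Fatima. Suppose Fatima is a knight.
Then Amira's statement comes out false, contradicting Amira being a knight.
So Fatima is a knave.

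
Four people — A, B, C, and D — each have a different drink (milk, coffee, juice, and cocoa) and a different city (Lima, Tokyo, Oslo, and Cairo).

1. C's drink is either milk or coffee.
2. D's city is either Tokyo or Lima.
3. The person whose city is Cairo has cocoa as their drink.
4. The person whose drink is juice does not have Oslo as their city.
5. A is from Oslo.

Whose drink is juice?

D

Clue 1 rules out C for the one with drink juice.
With clues 1–5, A and B are impossible for the one with drink juice.
That leaves D.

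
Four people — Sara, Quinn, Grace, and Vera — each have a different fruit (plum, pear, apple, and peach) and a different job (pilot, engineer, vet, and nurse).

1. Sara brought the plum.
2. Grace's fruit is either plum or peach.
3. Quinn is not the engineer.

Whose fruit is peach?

Clue 1 rules out Sara for the one with fruit peach.
With clues 1–2, Quinn and Vera are impossible for the one with fruit peach.
That leaves Grace.

Grace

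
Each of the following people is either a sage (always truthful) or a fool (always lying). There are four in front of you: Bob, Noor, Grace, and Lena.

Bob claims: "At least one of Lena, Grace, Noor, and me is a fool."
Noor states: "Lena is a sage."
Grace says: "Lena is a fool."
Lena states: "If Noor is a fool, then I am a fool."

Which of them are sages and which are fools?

Consider Bob. Suppose Bob is a fool.
Then Bob's own statement would have to be false, but it can't be — contradiction.
So Bob is a sage.
Consider Noor. Suppose Noor is a fool.
Then whichever role Lena has, Lena's statement has the wrong truth value — contradiction.
So Noor is a sage.
With that fixed, Lena's statement is true, so Lena is a sage.
With that fixed, Grace's statement is false, so Grace is a fool.

Bob: sage, Noor: sage, Grace: fool, Lena: sage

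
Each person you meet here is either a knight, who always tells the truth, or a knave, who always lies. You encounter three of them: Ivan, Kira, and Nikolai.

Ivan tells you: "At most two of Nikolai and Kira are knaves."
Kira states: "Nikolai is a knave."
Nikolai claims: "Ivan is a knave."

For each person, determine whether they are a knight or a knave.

Regardless of anyone's role, Ivan's statement is true, so Ivan is a knight.
With that fixed, Nikolai's statement is false, so Nikolai is a knave.
With that fixed, Kira's statement is true, so Kira is a knight.

Ivan: knight, Kira: knight, Nikolai: knave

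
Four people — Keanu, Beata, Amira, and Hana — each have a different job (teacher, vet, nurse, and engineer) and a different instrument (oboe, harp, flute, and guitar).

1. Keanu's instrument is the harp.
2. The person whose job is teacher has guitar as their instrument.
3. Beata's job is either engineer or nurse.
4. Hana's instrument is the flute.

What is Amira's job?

teacher

With clues 1–4, engineer, nurse, and vet are impossible for Amira's job.
That leaves teacher.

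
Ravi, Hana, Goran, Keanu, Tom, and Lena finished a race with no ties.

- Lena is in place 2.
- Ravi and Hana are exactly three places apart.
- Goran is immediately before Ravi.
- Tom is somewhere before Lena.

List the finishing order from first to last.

Tom, Lena, Hana, Keanu, Goran, Ravi

From clue 1: Lena → place 2.
From clues 1–2: Ravi is in {1,3,4,6}.
From clues 1–3: Ravi is in {4,6}.
From clues 1–4: Tom → place 1, Hana → place 3, Keanu → place 4, Goran → place 5, Ravi → place 6.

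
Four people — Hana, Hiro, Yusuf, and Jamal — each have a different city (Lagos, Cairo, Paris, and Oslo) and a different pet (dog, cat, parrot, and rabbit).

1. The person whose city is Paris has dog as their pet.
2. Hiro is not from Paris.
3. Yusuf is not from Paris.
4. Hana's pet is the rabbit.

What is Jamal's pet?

With clues 1–4, cat, parrot, and rabbit are impossible for Jamal's pet.
That leaves dog.

dog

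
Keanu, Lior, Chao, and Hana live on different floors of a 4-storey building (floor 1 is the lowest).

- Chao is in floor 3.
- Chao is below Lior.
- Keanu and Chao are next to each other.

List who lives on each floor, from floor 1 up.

Hana, Keanu, Chao, Lior

From clue 1: Chao → floor 3.
From clues 1–2: Lior → floor 4.
From clues 1–3: Hana → floor 1, Keanu → floor 2.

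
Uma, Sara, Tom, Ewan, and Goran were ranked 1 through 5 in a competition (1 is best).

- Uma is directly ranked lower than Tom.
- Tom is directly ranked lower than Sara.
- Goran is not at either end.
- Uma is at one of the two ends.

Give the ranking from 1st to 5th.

Ewan, Goran, Sara, Tom, Uma

From clue 1: Uma is in {2,3,4,5}.
From clues 1–2: Uma is in {3,4,5}.
From clues 1–3: Uma is in {3,5}.
From clues 1–4: Ewan → rank 1, Goran → rank 2, Sara → rank 3, Tom → rank 4, Uma → rank 5.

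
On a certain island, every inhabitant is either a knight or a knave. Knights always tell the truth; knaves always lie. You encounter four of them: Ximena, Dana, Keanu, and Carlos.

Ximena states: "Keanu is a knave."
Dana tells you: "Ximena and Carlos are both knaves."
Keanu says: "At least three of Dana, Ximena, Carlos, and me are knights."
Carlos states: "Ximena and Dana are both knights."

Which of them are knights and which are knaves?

Ximena: knight, Dana: knave, Keanu: knave, Carlos: knave

Consider Ximena. Suppose Ximena is a knave.
Then no assignment of the remaining roles makes every statement match its speaker's type — contradiction.
So Ximena is a knight.
With that fixed, Dana's statement is false, so Dana is a knave.
With that fixed, Carlos's statement is false, so Carlos is a knave.
With that fixed, Keanu's statement is false, so Keanu is a knave.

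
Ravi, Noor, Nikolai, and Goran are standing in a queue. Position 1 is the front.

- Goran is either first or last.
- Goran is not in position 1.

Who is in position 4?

Goran

With clues 1–2, Nikolai, Noor, and Ravi are ruled out for position 4.
So position 4 is Goran.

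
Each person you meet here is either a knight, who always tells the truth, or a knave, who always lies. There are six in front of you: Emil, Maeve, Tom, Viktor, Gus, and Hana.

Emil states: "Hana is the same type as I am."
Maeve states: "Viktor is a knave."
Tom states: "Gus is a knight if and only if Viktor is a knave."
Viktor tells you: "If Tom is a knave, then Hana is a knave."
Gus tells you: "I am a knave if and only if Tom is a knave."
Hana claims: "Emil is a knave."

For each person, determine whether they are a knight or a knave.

Emil: knave, Maeve: knave, Tom: knight, Viktor: knight, Gus: knave, Hana: knight

Consider Emil. Suppose Emil is a knight.
Then no assignment of the remaining roles makes every statement match its speaker's type — contradiction.
So Emil is a knave.
With that fixed, Hana's statement is true, so Hana is a knight.
Consider Maeve. Suppose Maeve is a knight.
Then no assignment of the remaining roles makes every statement match its speaker's type — contradiction.
So Maeve is a knave.
Consider Tom. Suppose Tom is a knave.
Then whichever role Gus has, Gus's statement has the wrong truth value — contradiction.
So Tom is a knight.
With that fixed, Viktor's statement is true, so Viktor is a knight.
Consider Gus. Suppose Gus is a knight.
Then Tom's statement comes out false, contradicting Tom being a knight.
So Gus is a knave.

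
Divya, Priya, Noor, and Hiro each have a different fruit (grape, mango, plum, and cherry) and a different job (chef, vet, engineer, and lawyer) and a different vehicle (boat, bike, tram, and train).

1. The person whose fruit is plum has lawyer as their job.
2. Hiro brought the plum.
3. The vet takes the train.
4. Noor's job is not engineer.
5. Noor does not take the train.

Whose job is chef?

With clues 1–2, Hiro is impossible for the one with job chef.
With clues 1–5, Divya and Priya are impossible for the one with job chef.
That leaves Noor.

Noor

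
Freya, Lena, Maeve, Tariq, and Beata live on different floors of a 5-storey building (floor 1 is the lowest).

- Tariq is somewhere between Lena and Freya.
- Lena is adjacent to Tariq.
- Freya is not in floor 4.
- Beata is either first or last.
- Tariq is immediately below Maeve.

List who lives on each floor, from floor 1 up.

From clue 1: Tariq is in {2,3,4}.
From clues 1–4: Beata is in {1,5}.
From clues 1–5: Beata → floor 1, Lena → floor 2, Tariq → floor 3, Maeve → floor 4, Freya → floor 5.

Beata, Lena, Tariq, Maeve, Freya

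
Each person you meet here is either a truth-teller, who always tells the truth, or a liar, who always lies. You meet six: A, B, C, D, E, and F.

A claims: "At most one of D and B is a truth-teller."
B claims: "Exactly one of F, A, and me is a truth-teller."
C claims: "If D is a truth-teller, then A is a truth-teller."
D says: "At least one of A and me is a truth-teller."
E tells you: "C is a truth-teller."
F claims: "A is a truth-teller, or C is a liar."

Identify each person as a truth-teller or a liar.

Consider A. Suppose A is a liar.
Then no assignment of the remaining roles makes every statement match its speaker's type — contradiction.
So A is a truth-teller.
With that fixed, C's statement is true, so C is a truth-teller.
With that fixed, D's statement is true, so D is a truth-teller.
With that fixed, E's statement is true, so E is a truth-teller.
With that fixed, F's statement is true, so F is a truth-teller.
With that fixed, B's statement is false, so B is a liar.

A: truth-teller, B: liar, C: truth-teller, D: truth-teller, E: truth-teller, F: truth-teller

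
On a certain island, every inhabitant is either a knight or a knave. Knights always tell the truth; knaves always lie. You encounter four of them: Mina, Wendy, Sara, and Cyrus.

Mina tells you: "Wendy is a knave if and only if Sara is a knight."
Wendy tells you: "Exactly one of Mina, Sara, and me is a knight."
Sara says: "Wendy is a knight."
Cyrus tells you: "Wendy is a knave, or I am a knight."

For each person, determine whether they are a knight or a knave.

Consider Mina. Suppose Mina is a knight.
Then no assignment of the remaining roles makes every statement match its speaker's type — contradiction.
So Mina is a knave.
Consider Wendy. Suppose Wendy is a knight.
Then no assignment of the remaining roles makes every statement match its speaker's type — contradiction.
So Wendy is a knave.
With that fixed, Sara's statement is false, so Sara is a knave.
With that fixed, Cyrus's statement is true, so Cyrus is a knight.

Mina: knave, Wendy: knave, Sara: knave, Cyrus: knight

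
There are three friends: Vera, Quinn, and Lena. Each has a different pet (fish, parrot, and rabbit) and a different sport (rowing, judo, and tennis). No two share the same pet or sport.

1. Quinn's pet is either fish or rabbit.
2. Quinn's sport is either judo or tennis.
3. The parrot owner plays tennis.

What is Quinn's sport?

With clues 1–2, rowing is impossible for Quinn's sport.
With clues 1–3, tennis is impossible for Quinn's sport.
That leaves judo.

judo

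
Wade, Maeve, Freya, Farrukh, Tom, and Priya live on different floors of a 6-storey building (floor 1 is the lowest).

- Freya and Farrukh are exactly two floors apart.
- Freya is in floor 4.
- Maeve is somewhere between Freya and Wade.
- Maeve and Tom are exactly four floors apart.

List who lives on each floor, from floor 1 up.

Tom, Farrukh, Priya, Freya, Maeve, Wade

From clues 1–2: Freya → floor 4.
From clues 1–3: Farrukh is in {2,6}.
From clues 1–4: Tom → floor 1, Farrukh → floor 2, Priya → floor 3, Maeve → floor 5, Wade → floor 6.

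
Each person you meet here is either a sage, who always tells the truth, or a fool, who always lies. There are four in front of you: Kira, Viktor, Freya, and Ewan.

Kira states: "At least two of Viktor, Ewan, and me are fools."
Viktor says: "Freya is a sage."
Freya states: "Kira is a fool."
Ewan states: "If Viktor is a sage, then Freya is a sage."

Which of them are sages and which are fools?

Consider Kira. Suppose Kira is a sage.
Then no assignment of the remaining roles makes every statement match its speaker's type — contradiction.
So Kira is a fool.
With that fixed, Freya's statement is true, so Freya is a sage.
With that fixed, Ewan's statement is true, so Ewan is a sage.
With that fixed, Viktor's statement is true, so Viktor is a sage.

Kira: fool, Viktor: sage, Freya: sage, Ewan: sage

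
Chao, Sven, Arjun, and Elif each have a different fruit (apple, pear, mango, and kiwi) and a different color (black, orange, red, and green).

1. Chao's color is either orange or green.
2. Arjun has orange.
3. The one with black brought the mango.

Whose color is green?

Chao

With clues 1–2, Arjun, Elif, and Sven are impossible for the one with color green.
That leaves Chao.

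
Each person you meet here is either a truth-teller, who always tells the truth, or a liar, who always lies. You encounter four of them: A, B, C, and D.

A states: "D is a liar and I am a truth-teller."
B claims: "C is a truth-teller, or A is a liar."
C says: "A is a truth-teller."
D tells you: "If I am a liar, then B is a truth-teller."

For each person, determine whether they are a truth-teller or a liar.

Consider A. Suppose A is a truth-teller.
Then no assignment of the remaining roles makes every statement match its speaker's type — contradiction.
So A is a liar.
With that fixed, B's statement is true, so B is a truth-teller.
With that fixed, C's statement is false, so C is a liar.
With that fixed, D's statement is true, so D is a truth-teller.

A: liar, B: truth-teller, C: liar, D: truth-teller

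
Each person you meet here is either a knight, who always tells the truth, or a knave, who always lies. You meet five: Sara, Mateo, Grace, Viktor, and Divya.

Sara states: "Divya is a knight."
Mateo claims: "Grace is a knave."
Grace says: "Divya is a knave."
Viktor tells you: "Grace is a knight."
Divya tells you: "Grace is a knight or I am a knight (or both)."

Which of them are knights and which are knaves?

Sara: knight, Mateo: knight, Grace: knave, Viktor: knave, Divya: knight

Consider Sara. Suppose Sara is a knave.
Then no assignment of the remaining roles makes every statement match its speaker's type — contradiction.
So Sara is a knight.
Consider Mateo. Suppose Mateo is a knave.
Then no assignment of the remaining roles makes every statement match its speaker's type — contradiction.
So Mateo is a knight.
Consider Grace. Suppose Grace is a knight.
Then Mateo's statement comes out false, contradicting Mateo being a knight.
So Grace is a knave.
With that fixed, Viktor's statement is false, so Viktor is a knave.
Consider Divya. Suppose Divya is a knave.
Then Sara's statement comes out false, contradicting Sara being a knight.
So Divya is a knight.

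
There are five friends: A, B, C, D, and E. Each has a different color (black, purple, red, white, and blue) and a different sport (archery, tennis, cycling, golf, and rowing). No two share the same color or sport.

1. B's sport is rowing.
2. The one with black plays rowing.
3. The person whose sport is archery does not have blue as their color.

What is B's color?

black

With clues 1–2, blue, purple, red, and white are impossible for B's color.
That leaves black.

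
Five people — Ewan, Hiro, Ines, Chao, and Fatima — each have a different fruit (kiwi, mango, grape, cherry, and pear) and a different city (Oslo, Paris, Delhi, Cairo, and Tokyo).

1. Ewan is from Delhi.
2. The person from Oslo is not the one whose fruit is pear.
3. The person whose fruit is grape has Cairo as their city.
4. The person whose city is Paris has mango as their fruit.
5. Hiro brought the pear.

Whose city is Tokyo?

Hiro

Clue 1 rules out Ewan for the one with city Tokyo.
With clues 1–5, Chao, Fatima, and Ines are impossible for the one with city Tokyo.
That leaves Hiro.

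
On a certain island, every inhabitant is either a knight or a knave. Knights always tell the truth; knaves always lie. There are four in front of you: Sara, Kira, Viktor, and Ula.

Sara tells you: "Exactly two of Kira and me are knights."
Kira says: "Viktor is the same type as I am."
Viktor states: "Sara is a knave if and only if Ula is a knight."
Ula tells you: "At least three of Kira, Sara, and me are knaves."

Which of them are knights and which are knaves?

Consider Sara. Suppose Sara is a knave.
Then no assignment of the remaining roles makes every statement match its speaker's type — contradiction.
So Sara is a knight.
With that fixed, Ula's statement is false, so Ula is a knave.
With that fixed, Viktor's statement is true, so Viktor is a knight.
Consider Kira. Suppose Kira is a knave.
Then Sara's statement comes out false, contradicting Sara being a knight.
So Kira is a knight.

Sara: knight, Kira: knight, Viktor: knight, Ula: knave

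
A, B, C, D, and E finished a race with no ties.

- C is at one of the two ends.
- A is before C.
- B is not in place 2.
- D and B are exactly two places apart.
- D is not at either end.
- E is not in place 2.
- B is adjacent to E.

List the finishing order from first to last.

From clue 1: C is in {1,5}.
From clues 1–2: C → place 5.
From clues 1–3: B is in {1,3,4}.
From clues 1–5: B is in {1,4}.
From clues 1–7: A → place 1, D → place 2, E → place 3, B → place 4.

A, D, E, B, C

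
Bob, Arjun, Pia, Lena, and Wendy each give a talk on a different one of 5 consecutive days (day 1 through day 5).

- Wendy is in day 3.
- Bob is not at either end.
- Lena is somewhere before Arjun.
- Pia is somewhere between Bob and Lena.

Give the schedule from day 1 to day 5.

From clue 1: Wendy → day 3.
From clues 1–2: Bob is in {2,4}.
From clues 1–4: Lena → day 1, Pia → day 2, Bob → day 4, Arjun → day 5.

Lena, Pia, Wendy, Bob, Arjun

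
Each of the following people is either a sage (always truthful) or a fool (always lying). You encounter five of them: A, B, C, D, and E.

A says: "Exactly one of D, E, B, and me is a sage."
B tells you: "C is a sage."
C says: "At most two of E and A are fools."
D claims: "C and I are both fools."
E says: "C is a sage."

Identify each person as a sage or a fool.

A: fool, B: sage, C: sage, D: fool, E: sage

Regardless of anyone's role, C's statement is true, so C is a sage.
With that fixed, D's statement is false, so D is a fool.
With that fixed, E's statement is true, so E is a sage.
With that fixed, B's statement is true, so B is a sage.
With that fixed, A's statement is false, so A is a fool.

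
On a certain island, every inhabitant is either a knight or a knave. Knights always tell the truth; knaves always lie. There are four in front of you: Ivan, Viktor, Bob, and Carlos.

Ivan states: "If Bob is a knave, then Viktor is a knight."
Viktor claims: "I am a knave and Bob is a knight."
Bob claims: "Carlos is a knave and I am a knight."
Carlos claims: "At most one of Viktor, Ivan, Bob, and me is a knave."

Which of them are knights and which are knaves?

Ivan: knave, Viktor: knave, Bob: knave, Carlos: knave

Consider Ivan. Suppose Ivan is a knight.
Then no assignment of the remaining roles makes every statement match its speaker's type — contradiction.
So Ivan is a knave.
Consider Viktor. Suppose Viktor is a knight.
Then Ivan's statement comes out true, contradicting Ivan being a knave.
So Viktor is a knave.
With that fixed, Carlos's statement is false, so Carlos is a knave.
Consider Bob. Suppose Bob is a knight.
Then Ivan's statement comes out true, contradicting Ivan being a knave.
So Bob is a knave.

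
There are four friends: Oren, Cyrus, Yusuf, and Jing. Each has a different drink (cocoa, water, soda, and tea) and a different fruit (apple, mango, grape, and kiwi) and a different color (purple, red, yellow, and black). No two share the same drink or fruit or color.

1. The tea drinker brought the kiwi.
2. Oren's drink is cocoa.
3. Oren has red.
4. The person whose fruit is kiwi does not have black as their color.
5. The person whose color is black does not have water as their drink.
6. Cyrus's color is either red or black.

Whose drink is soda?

Cyrus

With clues 1–2, Oren is impossible for the one with drink soda.
With clues 1–6, Jing and Yusuf are impossible for the one with drink soda.
That leaves Cyrus.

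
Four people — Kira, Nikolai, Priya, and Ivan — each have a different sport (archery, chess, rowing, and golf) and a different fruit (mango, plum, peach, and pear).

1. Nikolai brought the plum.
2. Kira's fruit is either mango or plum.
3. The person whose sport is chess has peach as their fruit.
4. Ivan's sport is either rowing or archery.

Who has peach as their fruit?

Clue 1 rules out Nikolai for the one with fruit peach.
With clues 1–2, Kira is impossible for the one with fruit peach.
With clues 1–4, Ivan is impossible for the one with fruit peach.
That leaves Priya.

Priya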